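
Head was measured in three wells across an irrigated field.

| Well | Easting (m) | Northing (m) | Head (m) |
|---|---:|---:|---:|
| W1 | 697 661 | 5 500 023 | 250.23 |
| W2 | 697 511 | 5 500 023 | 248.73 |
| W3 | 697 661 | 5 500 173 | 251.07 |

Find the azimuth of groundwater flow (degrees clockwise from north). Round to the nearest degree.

241°

∂h/∂x = (248.73 − 250.23) / (697511 − 697661) = +0.01000
∂h/∂y = (251.07 − 250.23) / (5500173 − 5500023) = +0.005600
Flow direction (−∇h) has components (-0.01000 E, -0.005600 N).
Azimuth = atan2(E, N) = atan2(-0.01000, -0.005600) = 240.8° ≈ 241°.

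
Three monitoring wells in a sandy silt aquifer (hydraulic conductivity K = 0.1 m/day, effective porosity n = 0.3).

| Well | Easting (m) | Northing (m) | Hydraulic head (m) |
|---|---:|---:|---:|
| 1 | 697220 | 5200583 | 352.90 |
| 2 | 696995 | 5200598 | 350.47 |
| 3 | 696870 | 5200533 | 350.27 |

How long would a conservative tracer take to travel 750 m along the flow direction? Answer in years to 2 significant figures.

Taking 1 as reference: 2−1 = (-225, 15, -2.43); 3−1 = (-350, -50, -2.63).
Determinant of the coordinate differences = (-225)·(-50) − (-350)·15 = 16500.
∂h/∂x = [(-2.43)·(-50) − (-2.63)·15] / 16500 = +0.009755
∂h/∂y = [(-225)·(-2.63) − (-350)·(-2.43)] / 16500 = -0.01568
|∇h| = √(0.009755² + -0.01568²) = 0.01847
Seepage velocity v = K·i/n = 0.1 × 0.01847 / 0.3 = 0.006157 m/day.
t = 750 / 0.006157 = 1.218e+05 days = 333 years.

330 years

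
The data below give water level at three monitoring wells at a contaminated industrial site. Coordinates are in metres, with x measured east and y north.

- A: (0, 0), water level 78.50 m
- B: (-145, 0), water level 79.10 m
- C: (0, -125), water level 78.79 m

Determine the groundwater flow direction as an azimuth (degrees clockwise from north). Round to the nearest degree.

061°

∂h/∂x = (79.10 − 78.50) / (-145 − 0) = -0.004138
∂h/∂y = (78.79 − 78.50) / (-125 − 0) = -0.002320
Flow direction (−∇h) has components (+0.004138 E, +0.002320 N).
Azimuth = atan2(E, N) = atan2(+0.004138, +0.002320) = 60.7° ≈ 061°.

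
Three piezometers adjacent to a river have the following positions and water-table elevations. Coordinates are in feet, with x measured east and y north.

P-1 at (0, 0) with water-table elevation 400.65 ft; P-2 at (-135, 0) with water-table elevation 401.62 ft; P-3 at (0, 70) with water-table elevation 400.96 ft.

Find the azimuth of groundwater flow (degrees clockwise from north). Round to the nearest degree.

122°

∂h/∂x = (401.62 − 400.65) / (-135 − 0) = -0.007185
∂h/∂y = (400.96 − 400.65) / (70 − 0) = +0.004429
Flow direction (−∇h) has components (+0.007185 E, -0.004429 N).
Azimuth = atan2(E, N) = atan2(+0.007185, -0.004429) = 121.6° ≈ 122°.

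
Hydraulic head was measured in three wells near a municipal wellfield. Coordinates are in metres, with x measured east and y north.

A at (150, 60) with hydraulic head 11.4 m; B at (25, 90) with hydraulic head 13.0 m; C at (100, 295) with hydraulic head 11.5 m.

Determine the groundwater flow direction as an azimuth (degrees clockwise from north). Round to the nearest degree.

080°

Differences from A: to B (Δx, Δy, Δh) = (-125, 30, +1.6); to C = (-50, 235, +0.1).
Solve a·Δx + b·Δy = Δh: det = (-125)·235 − (-50)·30 = -27875.
∂h/∂x = [(+1.6)·235 − (+0.1)·30] / -27875 = -0.01338
∂h/∂y = [(-125)·(+0.1) − (-50)·(+1.6)] / -27875 = -0.002422
Flow direction (−∇h) has components (+0.01338 E, +0.002422 N).
Azimuth = atan2(E, N) = atan2(+0.01338, +0.002422) = 79.7° ≈ 080°.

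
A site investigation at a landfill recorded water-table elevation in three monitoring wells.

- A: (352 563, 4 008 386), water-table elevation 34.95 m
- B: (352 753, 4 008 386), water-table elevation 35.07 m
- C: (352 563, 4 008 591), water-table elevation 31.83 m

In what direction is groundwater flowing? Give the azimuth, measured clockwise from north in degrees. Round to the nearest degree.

∂h/∂x = (35.07 − 34.95) / (352753 − 352563) = +0.0006316
∂h/∂y = (31.83 − 34.95) / (4008591 − 4008386) = -0.01522
Flow direction (−∇h) has components (-0.0006316 E, +0.01522 N).
Azimuth = atan2(E, N) = atan2(-0.0006316, +0.01522) = 357.6° ≈ 358°.

358°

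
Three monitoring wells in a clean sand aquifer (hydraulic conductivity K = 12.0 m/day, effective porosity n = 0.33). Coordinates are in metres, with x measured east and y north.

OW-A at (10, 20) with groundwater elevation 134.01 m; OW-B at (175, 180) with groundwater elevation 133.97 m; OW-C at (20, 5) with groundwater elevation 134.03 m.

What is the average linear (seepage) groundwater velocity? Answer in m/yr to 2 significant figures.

15 m/yr

Taking OW-A as reference: OW-B−OW-A = (165, 160, -0.04); OW-C−OW-A = (10, -15, +0.02).
Determinant of the coordinate differences = 165·(-15) − 10·160 = -4075.
∂h/∂x = [(-0.04)·(-15) − (+0.02)·160] / -4075 = +0.0006380
∂h/∂y = [165·(+0.02) − 10·(-0.04)] / -4075 = -0.0009080
|∇h| = √(0.0006380² + -0.0009080²) = 0.00111
Seepage velocity v = K·i/n = 12.0 × 0.00111 / 0.33 = 0.04036 m/day = 14.74 m/yr.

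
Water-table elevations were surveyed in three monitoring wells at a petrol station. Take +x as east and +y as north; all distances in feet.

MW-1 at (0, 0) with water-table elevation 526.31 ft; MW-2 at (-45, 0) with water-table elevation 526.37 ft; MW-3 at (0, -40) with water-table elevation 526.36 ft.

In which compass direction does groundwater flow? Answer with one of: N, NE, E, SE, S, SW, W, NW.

NE

∂h/∂x = (526.37 − 526.31) / (-45 − 0) = -0.001333
∂h/∂y = (526.36 − 526.31) / (-40 − 0) = -0.001250
Flow = −∇h = (+0.001333 east, +0.001250 north), which points northeast.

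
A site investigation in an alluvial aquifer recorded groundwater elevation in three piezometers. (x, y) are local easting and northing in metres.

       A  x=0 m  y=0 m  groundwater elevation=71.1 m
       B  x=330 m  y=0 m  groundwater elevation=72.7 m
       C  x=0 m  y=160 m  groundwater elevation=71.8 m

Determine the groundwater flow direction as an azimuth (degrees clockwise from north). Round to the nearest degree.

∂h/∂x = (72.7 − 71.1) / (330 − 0) = +0.004848
∂h/∂y = (71.8 − 71.1) / (160 − 0) = +0.004375
Flow direction (−∇h) has components (-0.004848 E, -0.004375 N).
Azimuth = atan2(E, N) = atan2(-0.004848, -0.004375) = 227.9° ≈ 228°.

228°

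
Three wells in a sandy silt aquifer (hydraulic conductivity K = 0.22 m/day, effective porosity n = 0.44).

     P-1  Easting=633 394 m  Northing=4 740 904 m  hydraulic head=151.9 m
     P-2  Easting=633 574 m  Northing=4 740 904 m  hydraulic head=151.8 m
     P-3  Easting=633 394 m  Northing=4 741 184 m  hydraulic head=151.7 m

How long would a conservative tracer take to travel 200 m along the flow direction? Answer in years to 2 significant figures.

∂h/∂x = (151.8 − 151.9) / (633574 − 633394) = -0.0005556
∂h/∂y = (151.7 − 151.9) / (4741184 − 4740904) = -0.0007143
|∇h| = √(-0.0005556² + -0.0007143²) = 0.0009049
Seepage velocity v = K·i/n = 0.22 × 0.0009049 / 0.44 = 0.0004525 m/day.
t = 200 / 0.0004525 = 4.42e+05 days = 1.21e+03 years.

1200 years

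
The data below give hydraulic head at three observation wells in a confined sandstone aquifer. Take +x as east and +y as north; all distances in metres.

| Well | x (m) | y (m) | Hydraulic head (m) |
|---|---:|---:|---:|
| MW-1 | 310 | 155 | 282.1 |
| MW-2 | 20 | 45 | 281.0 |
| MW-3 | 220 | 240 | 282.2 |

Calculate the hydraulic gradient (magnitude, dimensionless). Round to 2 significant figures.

0.0044

With h = a·x + b·y + c and MW-1 as origin, the differences give:
  (-290)·a + (-110)·b = -1.1
  (-90)·a + 85·b = +0.1
Eliminate b (×85 and ×(-110), subtract): -34550·a = -82.50 → a = ∂h/∂x = +0.002388
Back-substitute: b = ∂h/∂y = +0.003705.
|∇h| = √(0.002388² + 0.003705²) = 0.004408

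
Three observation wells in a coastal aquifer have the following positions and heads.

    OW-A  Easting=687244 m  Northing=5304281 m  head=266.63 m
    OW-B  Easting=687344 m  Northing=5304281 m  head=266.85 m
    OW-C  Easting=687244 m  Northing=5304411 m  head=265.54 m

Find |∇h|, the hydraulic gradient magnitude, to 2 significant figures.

∂h/∂x = (266.85 − 266.63) / (687344 − 687244) = +0.002200
∂h/∂y = (265.54 − 266.63) / (5304411 − 5304281) = -0.008385
|∇h| = √(0.002200² + -0.008385²) = 0.008669

0.0087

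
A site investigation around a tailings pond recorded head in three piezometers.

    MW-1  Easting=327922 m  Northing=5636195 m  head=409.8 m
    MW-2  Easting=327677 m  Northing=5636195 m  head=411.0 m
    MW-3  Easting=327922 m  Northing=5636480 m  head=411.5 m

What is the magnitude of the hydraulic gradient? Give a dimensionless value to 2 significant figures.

0.0077

∂h/∂x = (411.0 − 409.8) / (327677 − 327922) = -0.004898
∂h/∂y = (411.5 − 409.8) / (5636480 − 5636195) = +0.005965
|∇h| = √(-0.004898² + 0.005965²) = 0.007718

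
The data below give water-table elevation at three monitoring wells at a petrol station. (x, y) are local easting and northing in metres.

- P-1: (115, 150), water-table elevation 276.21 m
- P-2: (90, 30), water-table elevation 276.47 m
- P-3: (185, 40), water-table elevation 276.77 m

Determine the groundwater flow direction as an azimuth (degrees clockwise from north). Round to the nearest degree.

Taking P-1 as reference: P-2−P-1 = (-25, -120, +0.26); P-3−P-1 = (70, -110, +0.56).
Solve a·Δx + b·Δy = Δh: det = (-25)·(-110) − 70·(-120) = 11150.
∂h/∂x = [(+0.26)·(-110) − (+0.56)·(-120)] / 11150 = +0.003462
∂h/∂y = [(-25)·(+0.56) − 70·(+0.26)] / 11150 = -0.002888
Flow direction (−∇h) has components (-0.003462 E, +0.002888 N).
Azimuth = atan2(E, N) = atan2(-0.003462, +0.002888) = 309.8° ≈ 310°.

310°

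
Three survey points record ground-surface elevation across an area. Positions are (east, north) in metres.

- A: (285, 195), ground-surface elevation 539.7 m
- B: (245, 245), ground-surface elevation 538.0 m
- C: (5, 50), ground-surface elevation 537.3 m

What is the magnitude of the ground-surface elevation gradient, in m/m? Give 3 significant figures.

0.0267 m/m

Taking A as reference: B−A = (-40, 50, -1.7); C−A = (-280, -145, -2.4).
Solve a·Δx + b·Δy = Δz: det = (-40)·(-145) − (-280)·50 = 19800.
∂z/∂x = [(-1.7)·(-145) − (-2.4)·50] / 19800 = +0.01851
∂z/∂y = [(-40)·(-2.4) − (-280)·(-1.7)] / 19800 = -0.01919
|∇f| = √(0.01851² + -0.01919²) = 0.02666 m/m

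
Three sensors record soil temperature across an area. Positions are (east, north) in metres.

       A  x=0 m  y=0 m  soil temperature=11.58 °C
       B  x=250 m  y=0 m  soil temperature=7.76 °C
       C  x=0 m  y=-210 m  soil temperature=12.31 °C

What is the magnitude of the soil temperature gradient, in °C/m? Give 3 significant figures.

∂T/∂x = (7.76 − 11.58) / (250 − 0) = -0.01528
∂T/∂y = (12.31 − 11.58) / (-210 − 0) = -0.003476
|∇f| = √(-0.01528² + -0.003476²) = 0.01567 °C/m

0.0157 °C/m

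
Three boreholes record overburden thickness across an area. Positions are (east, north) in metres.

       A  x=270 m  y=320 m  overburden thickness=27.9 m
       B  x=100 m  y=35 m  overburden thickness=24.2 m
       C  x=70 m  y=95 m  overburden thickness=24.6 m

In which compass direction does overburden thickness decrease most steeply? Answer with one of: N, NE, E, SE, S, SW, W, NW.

SW

Three-point gradient (reference A): Δ to B = (-170, -285, -3.7), Δ to C = (-200, -225, -3.3).
∂d/∂x = +0.005760, ∂d/∂y = +0.009547 (det = -18750).
Steepest decrease is along −∇f = (-0.005760 E, -0.009547 N) → southwest.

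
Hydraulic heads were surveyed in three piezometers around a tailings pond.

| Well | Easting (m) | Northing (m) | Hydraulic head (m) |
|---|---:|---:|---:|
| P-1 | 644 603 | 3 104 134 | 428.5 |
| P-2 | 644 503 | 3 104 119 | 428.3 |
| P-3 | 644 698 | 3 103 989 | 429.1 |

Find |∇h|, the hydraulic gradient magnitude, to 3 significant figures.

With h = a·x + b·y + c and P-1 as origin, the differences give:
  (-100)·a + (-15)·b = -0.2
  95·a + (-145)·b = +0.6
Eliminate b (×(-145) and ×(-15), subtract): 15925·a = 38.00 → a = ∂h/∂x = +0.002386
Back-substitute: b = ∂h/∂y = -0.002575.
|∇h| = √(0.002386² + -0.002575²) = 0.003511

0.00351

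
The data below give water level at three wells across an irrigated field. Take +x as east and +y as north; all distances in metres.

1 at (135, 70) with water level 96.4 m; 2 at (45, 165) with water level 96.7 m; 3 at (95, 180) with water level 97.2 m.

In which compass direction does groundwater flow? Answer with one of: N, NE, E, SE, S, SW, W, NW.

With h = a·x + b·y + c and 1 as origin, the differences give:
  (-90)·a + 95·b = +0.3
  (-40)·a + 110·b = +0.8
Eliminate b (×110 and ×95, subtract): -6100·a = -43.00 → a = ∂h/∂x = +0.007049
Back-substitute: b = ∂h/∂y = +0.009836.
Flow = −∇h = (-0.007049 east, -0.009836 north), which points southwest.

SW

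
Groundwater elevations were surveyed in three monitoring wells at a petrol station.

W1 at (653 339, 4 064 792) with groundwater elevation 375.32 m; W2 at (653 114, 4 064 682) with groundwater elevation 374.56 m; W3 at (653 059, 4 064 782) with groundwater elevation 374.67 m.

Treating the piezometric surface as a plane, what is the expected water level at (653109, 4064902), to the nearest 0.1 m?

With h = a·x + b·y + c and W1 as origin, the differences give:
  (-225)·a + (-110)·b = -0.76
  (-280)·a + (-10)·b = -0.65
Eliminate b (×(-10) and ×(-110), subtract): -28550·a = -63.900 → a = ∂h/∂x = +0.002238
Back-substitute: b = ∂h/∂y = +0.002331.
h(653109, 4064902) = 375.32 + (+0.002238)·(-230) + (+0.002331)·(110) = 375.32 -0.515 +0.256 = 375.062 m.

375.1 m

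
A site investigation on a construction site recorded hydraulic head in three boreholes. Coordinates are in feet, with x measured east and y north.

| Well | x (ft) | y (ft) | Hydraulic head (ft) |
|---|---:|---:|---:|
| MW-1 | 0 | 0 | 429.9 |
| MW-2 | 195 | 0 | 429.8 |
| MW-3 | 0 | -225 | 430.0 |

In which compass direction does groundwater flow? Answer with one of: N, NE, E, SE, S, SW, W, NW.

∂h/∂x = (429.8 − 429.9) / (195 − 0) = -0.0005128
∂h/∂y = (430.0 − 429.9) / (-225 − 0) = -0.0004444
Flow = −∇h = (+0.0005128 east, +0.0004444 north), which points northeast.

NE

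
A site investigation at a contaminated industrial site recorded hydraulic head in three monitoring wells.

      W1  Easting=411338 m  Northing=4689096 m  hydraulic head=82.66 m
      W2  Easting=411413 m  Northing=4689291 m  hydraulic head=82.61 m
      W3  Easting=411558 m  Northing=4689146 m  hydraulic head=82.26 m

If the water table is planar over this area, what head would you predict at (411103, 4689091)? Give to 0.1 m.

With h = a·x + b·y + c and W1 as origin, the differences give:
  75·a + 195·b = -0.05
  220·a + 50·b = -0.40
Eliminate b (×50 and ×195, subtract): -39150·a = 75.500 → a = ∂h/∂x = -0.001928
Back-substitute: b = ∂h/∂y = +0.0004853.
h(411103, 4689091) = 82.66 + (-0.001928)·(-235) + (+0.0004853)·(-5) = 82.66 +0.453 -0.002 = 83.111 m.

83.1 m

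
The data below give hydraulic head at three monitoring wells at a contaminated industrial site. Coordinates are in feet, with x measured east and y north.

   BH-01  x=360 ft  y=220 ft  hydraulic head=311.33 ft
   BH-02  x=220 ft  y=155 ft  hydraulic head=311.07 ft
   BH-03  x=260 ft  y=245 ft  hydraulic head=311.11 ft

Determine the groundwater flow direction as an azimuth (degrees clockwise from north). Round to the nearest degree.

With h = a·x + b·y + c and BH-01 as origin, the differences give:
  (-140)·a + (-65)·b = -0.26
  (-100)·a + 25·b = -0.22
Eliminate b (×25 and ×(-65), subtract): -10000·a = -20.800 → a = ∂h/∂x = +0.002080
Back-substitute: b = ∂h/∂y = -0.0004800.
Flow direction (−∇h) has components (-0.002080 E, +0.0004800 N).
Azimuth = atan2(E, N) = atan2(-0.002080, +0.0004800) = 283.0° ≈ 283°.

283°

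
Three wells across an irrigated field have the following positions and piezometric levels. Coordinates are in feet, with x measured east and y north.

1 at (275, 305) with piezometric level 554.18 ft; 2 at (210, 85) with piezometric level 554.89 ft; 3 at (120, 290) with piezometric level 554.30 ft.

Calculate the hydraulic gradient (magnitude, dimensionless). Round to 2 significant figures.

0.0031

Three-point gradient (reference 1): Δ to 2 = (-65, -220, +0.71), Δ to 3 = (-155, -15, +0.12).
∂h/∂x = -0.0004755, ∂h/∂y = -0.003087 (det = -33125).
|∇h| = √(-0.0004755² + -0.003087²) = 0.003123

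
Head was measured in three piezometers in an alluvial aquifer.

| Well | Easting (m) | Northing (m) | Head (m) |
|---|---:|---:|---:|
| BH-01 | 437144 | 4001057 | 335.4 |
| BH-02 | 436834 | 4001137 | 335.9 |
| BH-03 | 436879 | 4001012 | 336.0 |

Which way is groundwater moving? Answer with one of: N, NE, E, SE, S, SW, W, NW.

NE

With h = a·x + b·y + c and BH-01 as origin, the differences give:
  (-310)·a + 80·b = +0.5
  (-265)·a + (-45)·b = +0.6
Eliminate b (×(-45) and ×80, subtract): 35150·a = -70.50 → a = ∂h/∂x = -0.002006
Back-substitute: b = ∂h/∂y = -0.001522.
Flow = −∇h = (+0.002006 east, +0.001522 north), which points northeast.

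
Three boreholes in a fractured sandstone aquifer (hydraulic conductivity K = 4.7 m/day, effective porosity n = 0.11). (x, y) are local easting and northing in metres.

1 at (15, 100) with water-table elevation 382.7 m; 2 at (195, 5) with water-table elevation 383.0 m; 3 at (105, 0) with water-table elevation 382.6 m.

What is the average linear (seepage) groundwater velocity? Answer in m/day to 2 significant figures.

With h = a·x + b·y + c and 1 as origin, the differences give:
  180·a + (-95)·b = +0.3
  90·a + (-100)·b = -0.1
Eliminate b (×(-100) and ×(-95), subtract): -9450·a = -39.50 → a = ∂h/∂x = +0.004180
Back-substitute: b = ∂h/∂y = +0.004762.
|∇h| = √(0.004180² + 0.004762²) = 0.006336
Seepage velocity v = K·i/n = 4.7 × 0.006336 / 0.11 = 0.2707 m/day.

0.27 m/day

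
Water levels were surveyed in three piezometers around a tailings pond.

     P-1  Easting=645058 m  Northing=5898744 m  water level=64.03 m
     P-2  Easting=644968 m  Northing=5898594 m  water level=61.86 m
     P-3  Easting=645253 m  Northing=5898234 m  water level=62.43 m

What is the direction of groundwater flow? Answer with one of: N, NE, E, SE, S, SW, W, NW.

Taking P-1 as reference: P-2−P-1 = (-90, -150, -2.17); P-3−P-1 = (195, -510, -1.60).
Determinant of the coordinate differences = (-90)·(-510) − 195·(-150) = 75150.
∂h/∂x = [(-2.17)·(-510) − (-1.60)·(-150)] / 75150 = +0.01153
∂h/∂y = [(-90)·(-1.60) − 195·(-2.17)] / 75150 = +0.007547
Flow = −∇h = (-0.01153 east, -0.007547 north), which points southwest.

SW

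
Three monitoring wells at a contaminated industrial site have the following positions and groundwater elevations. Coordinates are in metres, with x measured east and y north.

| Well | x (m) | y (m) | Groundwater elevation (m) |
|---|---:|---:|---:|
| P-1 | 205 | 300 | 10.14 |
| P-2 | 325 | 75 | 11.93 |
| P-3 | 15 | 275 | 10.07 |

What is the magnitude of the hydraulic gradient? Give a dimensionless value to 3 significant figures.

Three-point gradient (reference P-1): Δ to P-2 = (120, -225, +1.79), Δ to P-3 = (-190, -25, -0.07).
∂h/∂x = +0.001322, ∂h/∂y = -0.007250 (det = -45750).
|∇h| = √(0.001322² + -0.007250²) = 0.00737

0.00737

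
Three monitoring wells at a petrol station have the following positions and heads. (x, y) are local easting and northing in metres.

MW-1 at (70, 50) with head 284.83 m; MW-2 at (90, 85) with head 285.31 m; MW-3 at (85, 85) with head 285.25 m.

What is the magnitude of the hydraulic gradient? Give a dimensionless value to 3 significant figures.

Taking MW-1 as reference: MW-2−MW-1 = (20, 35, +0.48); MW-3−MW-1 = (15, 35, +0.42).
Solve a·Δx + b·Δy = Δh: det = 20·35 − 15·35 = 175.
∂h/∂x = [(+0.48)·35 − (+0.42)·35] / 175 = +0.01200
∂h/∂y = [20·(+0.42) − 15·(+0.48)] / 175 = +0.006857
|∇h| = √(0.01200² + 0.006857²) = 0.01382

0.0138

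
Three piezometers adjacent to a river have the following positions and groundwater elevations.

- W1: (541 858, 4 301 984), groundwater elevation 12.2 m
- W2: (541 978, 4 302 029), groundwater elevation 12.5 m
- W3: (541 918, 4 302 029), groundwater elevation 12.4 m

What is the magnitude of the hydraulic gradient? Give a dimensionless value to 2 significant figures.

Differences from W1: to W2 (Δx, Δy, Δh) = (120, 45, +0.3); to W3 = (60, 45, +0.2).
Solve a·Δx + b·Δy = Δh: det = 120·45 − 60·45 = 2700.
∂h/∂x = [(+0.3)·45 − (+0.2)·45] / 2700 = +0.001667
∂h/∂y = [120·(+0.2) − 60·(+0.3)] / 2700 = +0.002222
|∇h| = √(0.001667² + 0.002222²) = 0.002778

0.0028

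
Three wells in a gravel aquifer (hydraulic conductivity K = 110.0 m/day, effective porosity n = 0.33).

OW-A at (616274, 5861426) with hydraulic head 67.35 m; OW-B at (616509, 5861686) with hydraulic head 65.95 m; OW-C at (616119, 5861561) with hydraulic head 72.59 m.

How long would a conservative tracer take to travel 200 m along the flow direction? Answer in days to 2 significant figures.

Differences from OW-A: to OW-B (Δx, Δy, Δh) = (235, 260, -1.40); to OW-C = (-155, 135, +5.24).
Solve a·Δx + b·Δy = Δh: det = 235·135 − (-155)·260 = 72025.
∂h/∂x = [(-1.40)·135 − (+5.24)·260] / 72025 = -0.02154
∂h/∂y = [235·(+5.24) − (-155)·(-1.40)] / 72025 = +0.01408
|∇h| = √(-0.02154² + 0.01408²) = 0.02573
Seepage velocity v = K·i/n = 110.0 × 0.02573 / 0.33 = 8.577 m/day.
t = 200 / 8.577 = 23.32 days.

23 days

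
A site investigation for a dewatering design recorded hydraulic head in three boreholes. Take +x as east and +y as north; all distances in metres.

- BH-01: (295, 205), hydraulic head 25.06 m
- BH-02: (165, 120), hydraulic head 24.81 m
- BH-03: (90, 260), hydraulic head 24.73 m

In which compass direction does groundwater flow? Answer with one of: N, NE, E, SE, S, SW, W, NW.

W

With h = a·x + b·y + c and BH-01 as origin, the differences give:
  (-130)·a + (-85)·b = -0.25
  (-205)·a + 55·b = -0.33
Eliminate b (×55 and ×(-85), subtract): -24575·a = -41.800 → a = ∂h/∂x = +0.001701
Back-substitute: b = ∂h/∂y = +0.0003398.
Flow = −∇h = (-0.001701 east, -0.0003398 north), which points west.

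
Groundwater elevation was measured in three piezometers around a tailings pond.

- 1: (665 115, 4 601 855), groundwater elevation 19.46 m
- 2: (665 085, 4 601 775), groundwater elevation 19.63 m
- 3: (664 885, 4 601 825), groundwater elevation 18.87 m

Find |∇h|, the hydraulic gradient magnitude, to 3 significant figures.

With h = a·x + b·y + c and 1 as origin, the differences give:
  (-30)·a + (-80)·b = +0.17
  (-230)·a + (-30)·b = -0.59
Eliminate b (×(-30) and ×(-80), subtract): -17500·a = -52.300 → a = ∂h/∂x = +0.002989
Back-substitute: b = ∂h/∂y = -0.003246.
|∇h| = √(0.002989² + -0.003246²) = 0.004413

0.00441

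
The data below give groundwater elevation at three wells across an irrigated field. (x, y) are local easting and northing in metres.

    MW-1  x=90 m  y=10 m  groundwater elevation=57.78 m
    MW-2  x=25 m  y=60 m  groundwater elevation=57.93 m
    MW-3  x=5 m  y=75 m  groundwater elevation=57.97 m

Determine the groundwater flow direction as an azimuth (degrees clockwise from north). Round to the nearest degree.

212°

Differences from MW-1: to MW-2 (Δx, Δy, Δh) = (-65, 50, +0.15); to MW-3 = (-85, 65, +0.19).
Solve a·Δx + b·Δy = Δh: det = (-65)·65 − (-85)·50 = 25.
∂h/∂x = [(+0.15)·65 − (+0.19)·50] / 25 = +0.01000
∂h/∂y = [(-65)·(+0.19) − (-85)·(+0.15)] / 25 = +0.01600
Flow direction (−∇h) has components (-0.01000 E, -0.01600 N).
Azimuth = atan2(E, N) = atan2(-0.01000, -0.01600) = 212.0° ≈ 212°.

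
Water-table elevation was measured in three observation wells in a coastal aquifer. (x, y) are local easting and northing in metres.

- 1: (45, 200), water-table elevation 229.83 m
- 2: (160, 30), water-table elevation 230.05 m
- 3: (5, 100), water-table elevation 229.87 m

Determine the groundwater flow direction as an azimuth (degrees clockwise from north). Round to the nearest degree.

With h = a·x + b·y + c and 1 as origin, the differences give:
  115·a + (-170)·b = +0.22
  (-40)·a + (-100)·b = +0.04
Eliminate b (×(-100) and ×(-170), subtract): -18300·a = -15.200 → a = ∂h/∂x = +0.0008306
Back-substitute: b = ∂h/∂y = -0.0007322.
Flow direction (−∇h) has components (-0.0008306 E, +0.0007322 N).
Azimuth = atan2(E, N) = atan2(-0.0008306, +0.0007322) = 311.4° ≈ 311°.

311°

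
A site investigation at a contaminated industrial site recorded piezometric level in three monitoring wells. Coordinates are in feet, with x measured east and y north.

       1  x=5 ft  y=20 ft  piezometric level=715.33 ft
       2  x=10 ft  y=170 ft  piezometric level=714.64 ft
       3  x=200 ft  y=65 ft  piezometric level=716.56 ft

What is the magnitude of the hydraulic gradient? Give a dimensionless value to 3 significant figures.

Differences from 1: to 2 (Δx, Δy, Δh) = (5, 150, -0.69); to 3 = (195, 45, +1.23).
Determinant of the coordinate differences = 5·45 − 195·150 = -29025.
∂h/∂x = [(-0.69)·45 − (+1.23)·150] / -29025 = +0.007426
∂h/∂y = [5·(+1.23) − 195·(-0.69)] / -29025 = -0.004848
|∇h| = √(0.007426² + -0.004848²) = 0.008868

0.00887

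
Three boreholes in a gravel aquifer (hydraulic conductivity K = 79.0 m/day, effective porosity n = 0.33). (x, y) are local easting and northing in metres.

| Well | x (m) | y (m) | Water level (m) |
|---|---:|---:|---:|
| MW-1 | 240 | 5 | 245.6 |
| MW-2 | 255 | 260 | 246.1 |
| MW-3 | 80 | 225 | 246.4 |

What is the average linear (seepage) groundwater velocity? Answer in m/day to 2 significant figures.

Taking MW-1 as reference: MW-2−MW-1 = (15, 255, +0.5); MW-3−MW-1 = (-160, 220, +0.8).
Solve a·Δx + b·Δy = Δh: det = 15·220 − (-160)·255 = 44100.
∂h/∂x = [(+0.5)·220 − (+0.8)·255] / 44100 = -0.002132
∂h/∂y = [15·(+0.8) − (-160)·(+0.5)] / 44100 = +0.002086
|∇h| = √(-0.002132² + 0.002086²) = 0.002983
Seepage velocity v = K·i/n = 79.0 × 0.002983 / 0.33 = 0.7141 m/day.

0.71 m/day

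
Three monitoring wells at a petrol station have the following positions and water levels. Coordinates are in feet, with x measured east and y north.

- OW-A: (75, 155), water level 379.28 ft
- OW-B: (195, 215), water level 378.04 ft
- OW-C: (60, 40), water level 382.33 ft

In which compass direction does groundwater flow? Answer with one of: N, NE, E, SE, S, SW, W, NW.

With h = a·x + b·y + c and OW-A as origin, the differences give:
  120·a + 60·b = -1.24
  (-15)·a + (-115)·b = +3.05
Eliminate b (×(-115) and ×60, subtract): -12900·a = -40.400 → a = ∂h/∂x = +0.003132
Back-substitute: b = ∂h/∂y = -0.02693.
Flow = −∇h = (-0.003132 east, +0.02693 north), which points north.

N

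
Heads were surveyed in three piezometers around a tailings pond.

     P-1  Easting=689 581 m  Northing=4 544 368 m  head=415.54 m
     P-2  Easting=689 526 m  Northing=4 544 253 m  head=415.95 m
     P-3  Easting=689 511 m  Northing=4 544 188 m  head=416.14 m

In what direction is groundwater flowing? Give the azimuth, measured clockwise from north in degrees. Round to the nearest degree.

048°

Differences from P-1: to P-2 (Δx, Δy, Δh) = (-55, -115, +0.41); to P-3 = (-70, -180, +0.60).
Determinant of the coordinate differences = (-55)·(-180) − (-70)·(-115) = 1850.
∂h/∂x = [(+0.41)·(-180) − (+0.60)·(-115)] / 1850 = -0.002595
∂h/∂y = [(-55)·(+0.60) − (-70)·(+0.41)] / 1850 = -0.002324
Flow direction (−∇h) has components (+0.002595 E, +0.002324 N).
Azimuth = atan2(E, N) = atan2(+0.002595, +0.002324) = 48.1° ≈ 048°.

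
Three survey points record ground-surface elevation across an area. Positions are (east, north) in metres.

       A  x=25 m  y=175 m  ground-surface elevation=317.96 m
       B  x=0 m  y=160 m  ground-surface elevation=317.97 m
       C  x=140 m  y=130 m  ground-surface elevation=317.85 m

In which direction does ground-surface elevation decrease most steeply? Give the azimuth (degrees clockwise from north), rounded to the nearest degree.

127°

Differences from A: to B (Δx, Δy, Δh) = (-25, -15, +0.01); to C = (115, -45, -0.11).
Solve a·Δx + b·Δy = Δz: det = (-25)·(-45) − 115·(-15) = 2850.
∂z/∂x = [(+0.01)·(-45) − (-0.11)·(-15)] / 2850 = -0.0007368
∂z/∂y = [(-25)·(-0.11) − 115·(+0.01)] / 2850 = +0.0005614
Steepest decrease is along −∇f: components (+0.0007368 E, -0.0005614 N).
Azimuth = atan2(+0.0007368, -0.0005614) = 127.3° ≈ 127°.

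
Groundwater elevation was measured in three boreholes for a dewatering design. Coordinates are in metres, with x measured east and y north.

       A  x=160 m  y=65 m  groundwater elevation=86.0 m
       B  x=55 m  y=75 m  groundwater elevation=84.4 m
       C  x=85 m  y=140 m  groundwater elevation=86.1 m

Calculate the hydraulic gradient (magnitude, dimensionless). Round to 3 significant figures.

0.0250

Taking A as reference: B−A = (-105, 10, -1.6); C−A = (-75, 75, +0.1).
Determinant of the coordinate differences = (-105)·75 − (-75)·10 = -7125.
∂h/∂x = [(-1.6)·75 − (+0.1)·10] / -7125 = +0.01698
∂h/∂y = [(-105)·(+0.1) − (-75)·(-1.6)] / -7125 = +0.01832
|∇h| = √(0.01698² + 0.01832²) = 0.02498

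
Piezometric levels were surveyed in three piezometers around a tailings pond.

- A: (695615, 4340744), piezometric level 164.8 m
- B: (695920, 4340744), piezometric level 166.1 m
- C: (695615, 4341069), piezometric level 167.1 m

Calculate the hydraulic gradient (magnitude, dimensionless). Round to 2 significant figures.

0.0083

∂h/∂x = (166.1 − 164.8) / (695920 − 695615) = +0.004262
∂h/∂y = (167.1 − 164.8) / (4341069 − 4340744) = +0.007077
|∇h| = √(0.004262² + 0.007077²) = 0.008261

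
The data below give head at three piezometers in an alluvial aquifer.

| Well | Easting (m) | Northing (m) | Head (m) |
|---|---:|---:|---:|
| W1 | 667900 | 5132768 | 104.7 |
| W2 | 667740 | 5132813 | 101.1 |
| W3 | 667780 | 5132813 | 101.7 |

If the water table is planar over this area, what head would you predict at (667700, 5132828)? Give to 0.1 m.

Taking W1 as reference: W2−W1 = (-160, 45, -3.6); W3−W1 = (-120, 45, -3.0).
Solve a·Δx + b·Δy = Δh: det = (-160)·45 − (-120)·45 = -1800.
∂h/∂x = [(-3.6)·45 − (-3.0)·45] / -1800 = +0.01500
∂h/∂y = [(-160)·(-3.0) − (-120)·(-3.6)] / -1800 = -0.02667
h(667700, 5132828) = 104.7 + (+0.01500)·(-200) + (-0.02667)·(60) = 104.7 -3.000 -1.600 = 100.100 m.

100.1 m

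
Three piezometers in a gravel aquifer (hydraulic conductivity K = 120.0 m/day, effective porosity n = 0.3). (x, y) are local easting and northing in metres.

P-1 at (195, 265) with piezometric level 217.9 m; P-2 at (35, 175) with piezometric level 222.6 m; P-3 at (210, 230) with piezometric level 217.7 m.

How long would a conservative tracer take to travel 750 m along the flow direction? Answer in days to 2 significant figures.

70 days

Taking P-1 as reference: P-2−P-1 = (-160, -90, +4.7); P-3−P-1 = (15, -35, -0.2).
Determinant of the coordinate differences = (-160)·(-35) − 15·(-90) = 6950.
∂h/∂x = [(+4.7)·(-35) − (-0.2)·(-90)] / 6950 = -0.02626
∂h/∂y = [(-160)·(-0.2) − 15·(+4.7)] / 6950 = -0.005540
|∇h| = √(-0.02626² + -0.005540²) = 0.02684
Seepage velocity v = K·i/n = 120.0 × 0.02684 / 0.3 = 10.74 m/day.
t = 750 / 10.74 = 69.83 days.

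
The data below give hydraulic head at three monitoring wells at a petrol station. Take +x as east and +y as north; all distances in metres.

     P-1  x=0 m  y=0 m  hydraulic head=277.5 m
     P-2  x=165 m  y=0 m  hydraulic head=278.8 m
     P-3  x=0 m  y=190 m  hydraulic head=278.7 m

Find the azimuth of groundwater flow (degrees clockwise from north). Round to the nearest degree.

∂h/∂x = (278.8 − 277.5) / (165 − 0) = +0.007879
∂h/∂y = (278.7 − 277.5) / (190 − 0) = +0.006316
Flow direction (−∇h) has components (-0.007879 E, -0.006316 N).
Azimuth = atan2(E, N) = atan2(-0.007879, -0.006316) = 231.3° ≈ 231°.

231°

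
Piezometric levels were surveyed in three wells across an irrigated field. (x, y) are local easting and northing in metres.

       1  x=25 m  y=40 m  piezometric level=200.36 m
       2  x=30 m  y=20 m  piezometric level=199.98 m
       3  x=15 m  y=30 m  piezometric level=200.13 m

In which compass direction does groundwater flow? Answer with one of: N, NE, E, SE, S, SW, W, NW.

S

Taking 1 as reference: 2−1 = (5, -20, -0.38); 3−1 = (-10, -10, -0.23).
Determinant of the coordinate differences = 5·(-10) − (-10)·(-20) = -250.
∂h/∂x = [(-0.38)·(-10) − (-0.23)·(-20)] / -250 = +0.003200
∂h/∂y = [5·(-0.23) − (-10)·(-0.38)] / -250 = +0.01980
Flow = −∇h = (-0.003200 east, -0.01980 north), which points south.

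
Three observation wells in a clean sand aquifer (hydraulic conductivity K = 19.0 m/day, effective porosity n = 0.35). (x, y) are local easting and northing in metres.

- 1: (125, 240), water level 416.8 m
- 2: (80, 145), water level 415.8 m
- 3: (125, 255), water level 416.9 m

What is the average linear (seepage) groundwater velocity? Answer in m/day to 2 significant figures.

0.57 m/day

With h = a·x + b·y + c and 1 as origin, the differences give:
  (-45)·a + (-95)·b = -1.0
  0·a + 15·b = +0.1
Eliminate b (×15 and ×(-95), subtract): -675·a = -5.50 → a = ∂h/∂x = +0.008148
Back-substitute: b = ∂h/∂y = +0.006667.
|∇h| = √(0.008148² + 0.006667²) = 0.01053
Seepage velocity v = K·i/n = 19.0 × 0.01053 / 0.35 = 0.5716 m/day.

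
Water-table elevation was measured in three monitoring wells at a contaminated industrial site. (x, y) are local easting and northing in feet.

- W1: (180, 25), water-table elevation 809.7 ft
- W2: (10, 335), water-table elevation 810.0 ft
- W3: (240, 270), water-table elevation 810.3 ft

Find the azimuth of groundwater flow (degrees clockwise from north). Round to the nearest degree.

Taking W1 as reference: W2−W1 = (-170, 310, +0.3); W3−W1 = (60, 245, +0.6).
Determinant of the coordinate differences = (-170)·245 − 60·310 = -60250.
∂h/∂x = [(+0.3)·245 − (+0.6)·310] / -60250 = +0.001867
∂h/∂y = [(-170)·(+0.6) − 60·(+0.3)] / -60250 = +0.001992
Flow direction (−∇h) has components (-0.001867 E, -0.001992 N).
Azimuth = atan2(E, N) = atan2(-0.001867, -0.001992) = 223.2° ≈ 223°.

223°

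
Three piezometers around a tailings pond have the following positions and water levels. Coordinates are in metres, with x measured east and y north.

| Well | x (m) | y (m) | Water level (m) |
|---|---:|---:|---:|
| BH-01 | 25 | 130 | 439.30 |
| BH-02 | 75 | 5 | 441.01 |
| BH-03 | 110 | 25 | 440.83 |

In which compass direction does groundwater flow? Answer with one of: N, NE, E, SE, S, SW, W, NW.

Taking BH-01 as reference: BH-02−BH-01 = (50, -125, +1.71); BH-03−BH-01 = (85, -105, +1.53).
Solve a·Δx + b·Δy = Δh: det = 50·(-105) − 85·(-125) = 5375.
∂h/∂x = [(+1.71)·(-105) − (+1.53)·(-125)] / 5375 = +0.002177
∂h/∂y = [50·(+1.53) − 85·(+1.71)] / 5375 = -0.01281
Flow = −∇h = (-0.002177 east, +0.01281 north), which points north.

N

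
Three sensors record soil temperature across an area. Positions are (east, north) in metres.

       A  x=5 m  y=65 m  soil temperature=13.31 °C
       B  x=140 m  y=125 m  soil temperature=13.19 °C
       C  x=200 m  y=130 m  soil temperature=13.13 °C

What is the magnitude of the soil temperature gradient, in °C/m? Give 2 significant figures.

0.0011 °C/m

Differences from A: to B (Δx, Δy, Δh) = (135, 60, -0.12); to C = (195, 65, -0.18).
Solve a·Δx + b·Δy = ΔT: det = 135·65 − 195·60 = -2925.
∂T/∂x = [(-0.12)·65 − (-0.18)·60] / -2925 = -0.001026
∂T/∂y = [135·(-0.18) − 195·(-0.12)] / -2925 = +0.0003077
|∇f| = √(-0.001026² + 0.0003077²) = 0.001071 °C/m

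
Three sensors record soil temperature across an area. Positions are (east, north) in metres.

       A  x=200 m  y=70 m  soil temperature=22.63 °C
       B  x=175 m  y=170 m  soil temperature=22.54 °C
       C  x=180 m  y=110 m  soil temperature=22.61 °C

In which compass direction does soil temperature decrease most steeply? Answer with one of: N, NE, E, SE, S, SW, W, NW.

NE

Differences from A: to B (Δx, Δy, Δh) = (-25, 100, -0.09); to C = (-20, 40, -0.02).
Determinant of the coordinate differences = (-25)·40 − (-20)·100 = 1000.
∂T/∂x = [(-0.09)·40 − (-0.02)·100] / 1000 = -0.001600
∂T/∂y = [(-25)·(-0.02) − (-20)·(-0.09)] / 1000 = -0.001300
Steepest decrease is along −∇f = (+0.001600 E, +0.001300 N) → northeast.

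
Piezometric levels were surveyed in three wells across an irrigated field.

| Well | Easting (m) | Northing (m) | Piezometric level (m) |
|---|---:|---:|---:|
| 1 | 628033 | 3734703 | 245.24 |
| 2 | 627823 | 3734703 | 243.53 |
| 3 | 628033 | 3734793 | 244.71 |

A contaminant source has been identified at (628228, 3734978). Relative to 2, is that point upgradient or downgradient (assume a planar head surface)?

∂h/∂x = (243.53 − 245.24) / (627823 − 628033) = +0.008143
∂h/∂y = (244.71 − 245.24) / (3734793 − 3734703) = -0.005889
Head at (628228, 3734978) = 245.24 + (+0.008143)·(195) + (-0.005889)·(275) = 245.21 m.
That is higher than the 243.53 m at 2, so the point is upgradient.

upgradient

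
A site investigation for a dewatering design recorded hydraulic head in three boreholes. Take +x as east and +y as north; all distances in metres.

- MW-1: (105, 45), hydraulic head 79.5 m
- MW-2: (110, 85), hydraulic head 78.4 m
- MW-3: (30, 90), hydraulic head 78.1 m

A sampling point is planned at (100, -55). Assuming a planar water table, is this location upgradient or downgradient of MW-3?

upgradient

Taking MW-1 as reference: MW-2−MW-1 = (5, 40, -1.1); MW-3−MW-1 = (-75, 45, -1.4).
Determinant of the coordinate differences = 5·45 − (-75)·40 = 3225.
∂h/∂x = [(-1.1)·45 − (-1.4)·40] / 3225 = +0.002016
∂h/∂y = [5·(-1.4) − (-75)·(-1.1)] / 3225 = -0.02775
Head at (100, -55) = 79.5 + (+0.002016)·(-5) + (-0.02775)·(-100) = 82.27 m.
That is higher than the 78.1 m at MW-3, so the point is upgradient.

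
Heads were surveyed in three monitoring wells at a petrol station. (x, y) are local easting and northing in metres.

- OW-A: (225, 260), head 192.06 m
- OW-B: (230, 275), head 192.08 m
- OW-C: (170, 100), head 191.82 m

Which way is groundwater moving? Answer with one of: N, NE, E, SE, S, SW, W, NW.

With h = a·x + b·y + c and OW-A as origin, the differences give:
  5·a + 15·b = +0.02
  (-55)·a + (-160)·b = -0.24
Eliminate b (×(-160) and ×15, subtract): 25·a = 0.400 → a = ∂h/∂x = +0.01600
Back-substitute: b = ∂h/∂y = -0.004000.
Flow = −∇h = (-0.01600 east, +0.004000 north), which points west.

W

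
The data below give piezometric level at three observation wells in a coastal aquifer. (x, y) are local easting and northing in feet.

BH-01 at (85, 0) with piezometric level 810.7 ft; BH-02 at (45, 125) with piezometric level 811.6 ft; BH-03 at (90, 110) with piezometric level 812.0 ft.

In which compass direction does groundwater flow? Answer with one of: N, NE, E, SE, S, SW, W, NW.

With h = a·x + b·y + c and BH-01 as origin, the differences give:
  (-40)·a + 125·b = +0.9
  5·a + 110·b = +1.3
Eliminate b (×110 and ×125, subtract): -5025·a = -63.50 → a = ∂h/∂x = +0.01264
Back-substitute: b = ∂h/∂y = +0.01124.
Flow = −∇h = (-0.01264 east, -0.01124 north), which points southwest.

SW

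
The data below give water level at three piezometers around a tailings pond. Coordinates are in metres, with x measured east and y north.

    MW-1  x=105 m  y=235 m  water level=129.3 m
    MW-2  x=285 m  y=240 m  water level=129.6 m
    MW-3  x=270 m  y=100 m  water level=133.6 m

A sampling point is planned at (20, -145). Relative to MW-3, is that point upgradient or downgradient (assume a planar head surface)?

Differences from MW-1: to MW-2 (Δx, Δy, Δh) = (180, 5, +0.3); to MW-3 = (165, -135, +4.3).
Solve a·Δx + b·Δy = Δh: det = 180·(-135) − 165·5 = -25125.
∂h/∂x = [(+0.3)·(-135) − (+4.3)·5] / -25125 = +0.002468
∂h/∂y = [180·(+4.3) − 165·(+0.3)] / -25125 = -0.02884
Head at (20, -145) = 129.3 + (+0.002468)·(-85) + (-0.02884)·(-380) = 140.05 m.
That is higher than the 133.6 m at MW-3, so the point is upgradient.

upgradient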